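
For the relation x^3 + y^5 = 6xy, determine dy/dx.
Apply d/dx to both sides, remembering that y depends on x. Each occurrence of y therefore brings in a y' = dy/dx via the chain rule.

With F(x, y) equal to the left-hand side minus the right, differentiate F term by term:
  d/dx[x^3] = 3x^2
  d/dx[-6xy] = -6x·y' - 6y
  d/dx[y^5] = 5y^4·y'
Adding these up, d/dx[F] = 0 becomes
  (3x^2 - 6y) + (-6x + 5y^4)·y' = 0,
so isolating y',
  dy/dx = -(3x^2 - 6y)/(-6x + 5y^4) = 3(x^2 - 2y)/(6x - 5y^4)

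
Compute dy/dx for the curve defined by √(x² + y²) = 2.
Apply d/dx to both sides, remembering that y depends on x. Each occurrence of y therefore brings in a y' = dy/dx via the chain rule.

With F(x, y) equal to the left-hand side minus the right, differentiate F term by term:
  d/dx[√(x^2 + y^2)] = (x + y·y')/√(x^2 + y^2)
  d/dx[-2] = 0
Adding these up, d/dx[F] = 0 becomes
  (x/√(x^2 + y^2)) + (y/√(x^2 + y^2))·y' = 0,
so isolating y',
  dy/dx = -(x/√(x^2 + y^2))/(y/√(x^2 + y^2)) = -x/y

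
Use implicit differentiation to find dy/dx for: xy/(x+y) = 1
Apply d/dx to both sides, remembering that y depends on x. Each occurrence of y therefore brings in a y' = dy/dx via the chain rule.

With F(x, y) equal to the left-hand side minus the right, differentiate F term by term:
  d/dx[xy/(x + y)] = xy(-y' - 1)/(x + y)^2 + x·y'/(x + y) + y/(x + y)
  d/dx[-1] = 0
Adding these up, d/dx[F] = 0 becomes
  (-xy/(x + y)^2 + y/(x + y)) + (-xy/(x + y)^2 + x/(x + y))·y' = 0,
so isolating y',
  dy/dx = -(-xy/(x + y)^2 + y/(x + y))/(-xy/(x + y)^2 + x/(x + y))
        = -(y^2/(x + y)^2)/(x^2/(x + y)^2) = -y^2/x^2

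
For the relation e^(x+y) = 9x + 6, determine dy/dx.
Apply d/dx to both sides, remembering that y depends on x. Each occurrence of y therefore brings in a y' = dy/dx via the chain rule.

With F(x, y) equal to the left-hand side minus the right, differentiate F term by term:
  d/dx[-9x] = -9
  d/dx[e^(x + y)] = (y' + 1)·e^(x + y)
  d/dx[-6] = 0
Adding these up, d/dx[F] = 0 becomes
  (e^(x + y) - 9) + (e^(x + y))·y' = 0,
so isolating y',
  dy/dx = -(e^(x + y) - 9)/(e^(x + y)) = 9e^(-x - y) - 1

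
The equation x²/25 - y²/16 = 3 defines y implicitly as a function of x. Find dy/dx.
Differentiate both sides with respect to x, treating y as y(x). By the chain rule, any term containing y contributes a factor of y' = dy/dx when we differentiate it.

Move every term to one side and write the relation as F(x, y) = 0. Term by term,
  d/dx[x^2/25] = 2x/25
  d/dx[-y^2/16] = -y·y'/8
  d/dx[-3] = 0

The pieces without y' make up ∂F/∂x and the coefficient of y' is ∂F/∂y:
  ∂F/∂x = 2x/25,
  ∂F/∂y = -y/8.

Since d/dx[F] = ∂F/∂x + (∂F/∂y)·y' = 0, solve for y':
  (∂F/∂y)·y' = -∂F/∂x
  dy/dx = -(∂F/∂x)/(∂F/∂y) = -(2x/25)/(-y/8) = 16x/(25y)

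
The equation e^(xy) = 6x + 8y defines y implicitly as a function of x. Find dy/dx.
Differentiate both sides with respect to x, treating y as y(x). By the chain rule, any term containing y contributes a factor of y' = dy/dx when we differentiate it.

Move every term to one side and write the relation as F(x, y) = 0. Term by term,
  d/dx[-6x] = -6
  d/dx[-8y] = -8·y'
  d/dx[e^(xy)] = (x·y' + y)·e^(xy)

The pieces without y' make up ∂F/∂x and the coefficient of y' is ∂F/∂y:
  ∂F/∂x = y·e^(xy) - 6,
  ∂F/∂y = x·e^(xy) - 8.

Since d/dx[F] = ∂F/∂x + (∂F/∂y)·y' = 0, solve for y':
  (∂F/∂y)·y' = -∂F/∂x
  dy/dx = -(∂F/∂x)/(∂F/∂y) = -(y·e^(xy) - 6)/(x·e^(xy) - 8) = (-y·e^(xy) + 6)/(x·e^(xy) - 8)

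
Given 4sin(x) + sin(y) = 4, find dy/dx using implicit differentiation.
Differentiate the relation implicitly: treat y = y(x) and apply the chain rule, so every y-derivative picks up a y' = dy/dx factor.

With everything moved to the left-hand side, differentiate term by term:
  d/dx[4sin(x)] = 4cos(x)
  d/dx[sin(y)] = y'·cos(y)
  d/dx[-4] = 0

Separating the contributions that come from x directly and those that come through y:
  without y':      4cos(x)
  multiplying y':  cos(y)

so (4cos(x)) + (cos(y))·y' = 0, and therefore
  dy/dx = -(4cos(x))/(cos(y)) = -4cos(x)/cos(y)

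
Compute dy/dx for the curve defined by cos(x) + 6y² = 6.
Differentiate both sides with respect to x, treating y as y(x). By the chain rule, any term containing y contributes a factor of y' = dy/dx when we differentiate it.

Move every term to one side and write the relation as F(x, y) = 0. Term by term,
  d/dx[6y^2] = 12y·y'
  d/dx[cos(x)] = -sin(x)
  d/dx[-6] = 0

The pieces without y' make up ∂F/∂x and the coefficient of y' is ∂F/∂y:
  ∂F/∂x = -sin(x),
  ∂F/∂y = 12y.

Since d/dx[F] = ∂F/∂x + (∂F/∂y)·y' = 0, solve for y':
  (∂F/∂y)·y' = -∂F/∂x
  dy/dx = -(∂F/∂x)/(∂F/∂y) = -(-sin(x))/(12y) = sin(x)/(12y)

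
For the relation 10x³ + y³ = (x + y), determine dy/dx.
Differentiate both sides with respect to x, treating y as y(x). By the chain rule, any term containing y contributes a factor of y' = dy/dx when we differentiate it.

Move every term to one side and write the relation as F(x, y) = 0. Term by term,
  d/dx[10x^3] = 30x^2
  d/dx[-x] = -1
  d/dx[y^3] = 3y^2·y'
  d/dx[-y] = -y'

The pieces without y' make up ∂F/∂x and the coefficient of y' is ∂F/∂y:
  ∂F/∂x = 30x^2 - 1,
  ∂F/∂y = 3y^2 - 1.

Since d/dx[F] = ∂F/∂x + (∂F/∂y)·y' = 0, solve for y':
  (∂F/∂y)·y' = -∂F/∂x
  dy/dx = -(∂F/∂x)/(∂F/∂y) = -(30x^2 - 1)/(3y^2 - 1) = (1 - 30x^2)/(3y^2 - 1)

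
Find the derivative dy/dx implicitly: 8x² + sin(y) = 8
Differentiate the relation implicitly: treat y = y(x) and apply the chain rule, so every y-derivative picks up a y' = dy/dx factor.

With everything moved to the left-hand side, differentiate term by term:
  d/dx[8x^2] = 16x
  d/dx[sin(y)] = y'·cos(y)
  d/dx[-8] = 0

Separating the contributions that come from x directly and those that come through y:
  without y':      16x
  multiplying y':  cos(y)

so (16x) + (cos(y))·y' = 0, and therefore
  dy/dx = -(16x)/(cos(y)) = -16x/cos(y)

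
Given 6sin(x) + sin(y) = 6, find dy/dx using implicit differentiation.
Take d/dx of both sides. Since y is implicitly a function of x, the chain rule attaches a y' = dy/dx factor whenever we differentiate through y.

Set F(x, y) = (left side) − (right side), so the curve is F = 0. Differentiating each term of F:
  d/dx[6sin(x)] = 6cos(x)
  d/dx[sin(y)] = y'·cos(y)
  d/dx[-6] = 0

Collecting, the y'-free part is the partial derivative in x and the y' coefficient is the partial derivative in y:
  ∂F/∂x = 6cos(x)
  ∂F/∂y = cos(y)

so d/dx[F(x, y(x))] = ∂F/∂x + (∂F/∂y)·y' = 0. Rearranging,
  dy/dx = -(∂F/∂x)/(∂F/∂y) = -(6cos(x))/(cos(y)) = -6cos(x)/cos(y)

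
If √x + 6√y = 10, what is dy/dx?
Apply d/dx to both sides, remembering that y depends on x. Each occurrence of y therefore brings in a y' = dy/dx via the chain rule.

With F(x, y) equal to the left-hand side minus the right, differentiate F term by term:
  d/dx[√(x)] = 1/(2√(x))
  d/dx[6√(y)] = 3·y'/√(y)
  d/dx[-10] = 0
Adding these up, d/dx[F] = 0 becomes
  (1/(2√(x))) + (3/√(y))·y' = 0,
so isolating y',
  dy/dx = -(1/(2√(x)))/(3/√(y)) = -√(y)/(6√(x))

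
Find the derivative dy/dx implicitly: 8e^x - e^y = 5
Differentiate both sides with respect to x, treating y as y(x). By the chain rule, any term containing y contributes a factor of y' = dy/dx when we differentiate it.

Move every term to one side and write the relation as F(x, y) = 0. Term by term,
  d/dx[8e^(x)] = 8e^(x)
  d/dx[-e^(y)] = -y'·e^(y)
  d/dx[-5] = 0

The pieces without y' make up ∂F/∂x and the coefficient of y' is ∂F/∂y:
  ∂F/∂x = 8e^(x),
  ∂F/∂y = -e^(y).

Since d/dx[F] = ∂F/∂x + (∂F/∂y)·y' = 0, solve for y':
  (∂F/∂y)·y' = -∂F/∂x
  dy/dx = -(∂F/∂x)/(∂F/∂y) = -(8e^(x))/(-e^(y)) = 8e^(x - y)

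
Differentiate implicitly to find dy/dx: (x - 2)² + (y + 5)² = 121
Take d/dx of both sides. Since y is implicitly a function of x, the chain rule attaches a y' = dy/dx factor whenever we differentiate through y.

Set F(x, y) = (left side) − (right side), so the curve is F = 0. Differentiating each term of F:
  d/dx[(x - 2)^2] = 2x - 4
  d/dx[(y + 5)^2] = 2·y'(y + 5)
  d/dx[-121] = 0

Collecting, the y'-free part is the partial derivative in x and the y' coefficient is the partial derivative in y:
  ∂F/∂x = 2x - 4
  ∂F/∂y = 2y + 10

so d/dx[F(x, y(x))] = ∂F/∂x + (∂F/∂y)·y' = 0. Rearranging,
  dy/dx = -(∂F/∂x)/(∂F/∂y) = -(2x - 4)/(2y + 10) = (2 - x)/(y + 5)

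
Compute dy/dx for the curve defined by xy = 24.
Take d/dx of both sides. Since y is implicitly a function of x, the chain rule attaches a y' = dy/dx factor whenever we differentiate through y.

Set F(x, y) = (left side) − (right side), so the curve is F = 0. Differentiating each term of F:
  d/dx[xy] = x·y' + y
  d/dx[-24] = 0

Collecting, the y'-free part is the partial derivative in x and the y' coefficient is the partial derivative in y:
  ∂F/∂x = y
  ∂F/∂y = x

so d/dx[F(x, y(x))] = ∂F/∂x + (∂F/∂y)·y' = 0. Rearranging,
  dy/dx = -(∂F/∂x)/(∂F/∂y) = -(y)/(x) = -y/x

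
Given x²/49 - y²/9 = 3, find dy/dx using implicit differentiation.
Differentiate the relation implicitly: treat y = y(x) and apply the chain rule, so every y-derivative picks up a y' = dy/dx factor.

With everything moved to the left-hand side, differentiate term by term:
  d/dx[x^2/49] = 2x/49
  d/dx[-y^2/9] = -2y·y'/9
  d/dx[-3] = 0

Separating the contributions that come from x directly and those that come through y:
  without y':      2x/49
  multiplying y':  -2y/9

so (2x/49) + (-2y/9)·y' = 0, and therefore
  dy/dx = -(2x/49)/(-2y/9) = 9x/(49y)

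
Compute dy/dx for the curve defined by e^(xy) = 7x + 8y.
Take d/dx of both sides. Since y is implicitly a function of x, the chain rule attaches a y' = dy/dx factor whenever we differentiate through y.

Set F(x, y) = (left side) − (right side), so the curve is F = 0. Differentiating each term of F:
  d/dx[-7x] = -7
  d/dx[-8y] = -8·y'
  d/dx[e^(xy)] = (x·y' + y)·e^(xy)

Collecting, the y'-free part is the partial derivative in x and the y' coefficient is the partial derivative in y:
  ∂F/∂x = y·e^(xy) - 7
  ∂F/∂y = x·e^(xy) - 8

so d/dx[F(x, y(x))] = ∂F/∂x + (∂F/∂y)·y' = 0. Rearranging,
  dy/dx = -(∂F/∂x)/(∂F/∂y) = -(y·e^(xy) - 7)/(x·e^(xy) - 8) = (-y·e^(xy) + 7)/(x·e^(xy) - 8)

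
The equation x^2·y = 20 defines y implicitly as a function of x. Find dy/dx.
Differentiate both sides with respect to x, treating y as y(x). By the chain rule, any term containing y contributes a factor of y' = dy/dx when we differentiate it.

Move every term to one side and write the relation as F(x, y) = 0. Term by term,
  d/dx[x^2y] = x^2·y' + 2xy
  d/dx[-20] = 0

The pieces without y' make up ∂F/∂x and the coefficient of y' is ∂F/∂y:
  ∂F/∂x = 2xy,
  ∂F/∂y = x^2.

Since d/dx[F] = ∂F/∂x + (∂F/∂y)·y' = 0, solve for y':
  (∂F/∂y)·y' = -∂F/∂x
  dy/dx = -(∂F/∂x)/(∂F/∂y) = -(2xy)/(x^2) = -2y/x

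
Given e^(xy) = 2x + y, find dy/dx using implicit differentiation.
Differentiate the relation implicitly: treat y = y(x) and apply the chain rule, so every y-derivative picks up a y' = dy/dx factor.

With everything moved to the left-hand side, differentiate term by term:
  d/dx[-2x] = -2
  d/dx[-y] = -y'
  d/dx[e^(xy)] = (x·y' + y)·e^(xy)

Separating the contributions that come from x directly and those that come through y:
  without y':      y·e^(xy) - 2
  multiplying y':  x·e^(xy) - 1

so (y·e^(xy) - 2) + (x·e^(xy) - 1)·y' = 0, and therefore
  dy/dx = -(y·e^(xy) - 2)/(x·e^(xy) - 1) = (-y·e^(xy) + 2)/(x·e^(xy) - 1)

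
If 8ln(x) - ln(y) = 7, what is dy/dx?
Differentiate both sides with respect to x, treating y as y(x). By the chain rule, any term containing y contributes a factor of y' = dy/dx when we differentiate it.

Move every term to one side and write the relation as F(x, y) = 0. Term by term,
  d/dx[8ln(x)] = 8/x
  d/dx[-ln(y)] = -y'/y
  d/dx[-7] = 0

The pieces without y' make up ∂F/∂x and the coefficient of y' is ∂F/∂y:
  ∂F/∂x = 8/x,
  ∂F/∂y = -1/y.

Since d/dx[F] = ∂F/∂x + (∂F/∂y)·y' = 0, solve for y':
  (∂F/∂y)·y' = -∂F/∂x
  dy/dx = -(∂F/∂x)/(∂F/∂y) = -(8/x)/(-1/y) = 8y/x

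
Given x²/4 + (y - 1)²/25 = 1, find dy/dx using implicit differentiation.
Differentiate the relation implicitly: treat y = y(x) and apply the chain rule, so every y-derivative picks up a y' = dy/dx factor.

With everything moved to the left-hand side, differentiate term by term:
  d/dx[x^2/4] = x/2
  d/dx[(y - 1)^2/25] = 2·y'(y - 1)/25
  d/dx[-1] = 0

Separating the contributions that come from x directly and those that come through y:
  without y':      x/2
  multiplying y':  2y/25 - 2/25

so (x/2) + (2y/25 - 2/25)·y' = 0, and therefore
  dy/dx = -(x/2)/(2y/25 - 2/25)
        = -(x/2)/(2(y - 1)/25) = -25x/(4y - 4)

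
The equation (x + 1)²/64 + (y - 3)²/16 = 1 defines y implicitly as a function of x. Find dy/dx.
Differentiate both sides with respect to x, treating y as y(x). By the chain rule, any term containing y contributes a factor of y' = dy/dx when we differentiate it.

Move every term to one side and write the relation as F(x, y) = 0. Term by term,
  d/dx[(x + 1)^2/64] = x/32 + 1/32
  d/dx[(y - 3)^2/16] = y'(y - 3)/8
  d/dx[-1] = 0

The pieces without y' make up ∂F/∂x and the coefficient of y' is ∂F/∂y:
  ∂F/∂x = x/32 + 1/32,
  ∂F/∂y = y/8 - 3/8.

Since d/dx[F] = ∂F/∂x + (∂F/∂y)·y' = 0, solve for y':
  (∂F/∂y)·y' = -∂F/∂x
  dy/dx = -(∂F/∂x)/(∂F/∂y) = -(x/32 + 1/32)/(y/8 - 3/8)
        = -((x + 1)/32)/((y - 3)/8) = (-x - 1)/(4(y - 3))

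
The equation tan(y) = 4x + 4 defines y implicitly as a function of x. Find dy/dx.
Differentiate the relation implicitly: treat y = y(x) and apply the chain rule, so every y-derivative picks up a y' = dy/dx factor.

With everything moved to the left-hand side, differentiate term by term:
  d/dx[-4x] = -4
  d/dx[tan(y)] = y'(tan(y)^2 + 1)
  d/dx[-4] = 0

Separating the contributions that come from x directly and those that come through y:
  without y':      -4
  multiplying y':  tan(y)^2 + 1

so (-4) + (tan(y)^2 + 1)·y' = 0, and therefore
  dy/dx = -(-4)/(tan(y)^2 + 1) = 4cos(y)^2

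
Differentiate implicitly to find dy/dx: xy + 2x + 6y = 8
Differentiate the relation implicitly: treat y = y(x) and apply the chain rule, so every y-derivative picks up a y' = dy/dx factor.

With everything moved to the left-hand side, differentiate term by term:
  d/dx[xy] = x·y' + y
  d/dx[2x] = 2
  d/dx[6y] = 6·y'
  d/dx[-8] = 0

Separating the contributions that come from x directly and those that come through y:
  without y':      y + 2
  multiplying y':  x + 6

so (y + 2) + (x + 6)·y' = 0, and therefore
  dy/dx = -(y + 2)/(x + 6) = (-y - 2)/(x + 6)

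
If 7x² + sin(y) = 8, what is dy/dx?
Differentiate both sides with respect to x, treating y as y(x). By the chain rule, any term containing y contributes a factor of y' = dy/dx when we differentiate it.

Move every term to one side and write the relation as F(x, y) = 0. Term by term,
  d/dx[7x^2] = 14x
  d/dx[sin(y)] = y'·cos(y)
  d/dx[-8] = 0

The pieces without y' make up ∂F/∂x and the coefficient of y' is ∂F/∂y:
  ∂F/∂x = 14x,
  ∂F/∂y = cos(y).

Since d/dx[F] = ∂F/∂x + (∂F/∂y)·y' = 0, solve for y':
  (∂F/∂y)·y' = -∂F/∂x
  dy/dx = -(∂F/∂x)/(∂F/∂y) = -(14x)/(cos(y)) = -14x/cos(y)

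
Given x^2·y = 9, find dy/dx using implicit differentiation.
Take d/dx of both sides. Since y is implicitly a function of x, the chain rule attaches a y' = dy/dx factor whenever we differentiate through y.

Set F(x, y) = (left side) − (right side), so the curve is F = 0. Differentiating each term of F:
  d/dx[x^2y] = x^2·y' + 2xy
  d/dx[-9] = 0

Collecting, the y'-free part is the partial derivative in x and the y' coefficient is the partial derivative in y:
  ∂F/∂x = 2xy
  ∂F/∂y = x^2

so d/dx[F(x, y(x))] = ∂F/∂x + (∂F/∂y)·y' = 0. Rearranging,
  dy/dx = -(∂F/∂x)/(∂F/∂y) = -(2xy)/(x^2) = -2y/x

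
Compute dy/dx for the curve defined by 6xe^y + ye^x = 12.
Differentiate both sides with respect to x, treating y as y(x). By the chain rule, any term containing y contributes a factor of y' = dy/dx when we differentiate it.

Move every term to one side and write the relation as F(x, y) = 0. Term by term,
  d/dx[6x·e^(y)] = 6x·y'·e^(y) + 6e^(y)
  d/dx[y·e^(x)] = y·e^(x) + y'·e^(x)
  d/dx[-12] = 0

The pieces without y' make up ∂F/∂x and the coefficient of y' is ∂F/∂y:
  ∂F/∂x = y·e^(x) + 6e^(y),
  ∂F/∂y = 6x·e^(y) + e^(x).

Since d/dx[F] = ∂F/∂x + (∂F/∂y)·y' = 0, solve for y':
  (∂F/∂y)·y' = -∂F/∂x
  dy/dx = -(∂F/∂x)/(∂F/∂y) = -(y·e^(x) + 6e^(y))/(6x·e^(y) + e^(x)) = (-y·e^(x) - 6e^(y))/(6x·e^(y) + e^(x))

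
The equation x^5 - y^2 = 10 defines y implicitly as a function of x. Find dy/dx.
Differentiate both sides with respect to x, treating y as y(x). By the chain rule, any term containing y contributes a factor of y' = dy/dx when we differentiate it.

Move every term to one side and write the relation as F(x, y) = 0. Term by term,
  d/dx[x^5] = 5x^4
  d/dx[-y^2] = -2y·y'
  d/dx[-10] = 0

The pieces without y' make up ∂F/∂x and the coefficient of y' is ∂F/∂y:
  ∂F/∂x = 5x^4,
  ∂F/∂y = -2y.

Since d/dx[F] = ∂F/∂x + (∂F/∂y)·y' = 0, solve for y':
  (∂F/∂y)·y' = -∂F/∂x
  dy/dx = -(∂F/∂x)/(∂F/∂y) = -(5x^4)/(-2y) = 5x^4/(2y)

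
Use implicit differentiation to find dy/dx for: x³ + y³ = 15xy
Take d/dx of both sides. Since y is implicitly a function of x, the chain rule attaches a y' = dy/dx factor whenever we differentiate through y.

Set F(x, y) = (left side) − (right side), so the curve is F = 0. Differentiating each term of F:
  d/dx[x^3] = 3x^2
  d/dx[-15xy] = -15x·y' - 15y
  d/dx[y^3] = 3y^2·y'

Collecting, the y'-free part is the partial derivative in x and the y' coefficient is the partial derivative in y:
  ∂F/∂x = 3x^2 - 15y
  ∂F/∂y = -15x + 3y^2

so d/dx[F(x, y(x))] = ∂F/∂x + (∂F/∂y)·y' = 0. Rearranging,
  dy/dx = -(∂F/∂x)/(∂F/∂y) = -(3x^2 - 15y)/(-15x + 3y^2) = (x^2 - 5y)/(5x - y^2)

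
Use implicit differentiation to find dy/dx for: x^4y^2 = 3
Apply d/dx to both sides, remembering that y depends on x. Each occurrence of y therefore brings in a y' = dy/dx via the chain rule.

With F(x, y) equal to the left-hand side minus the right, differentiate F term by term:
  d/dx[x^4y^2] = 2x^4y·y' + 4x^3y^2
  d/dx[-3] = 0
Adding these up, d/dx[F] = 0 becomes
  (4x^3y^2) + (2x^4y)·y' = 0,
so isolating y',
  dy/dx = -(4x^3y^2)/(2x^4y) = -2y/x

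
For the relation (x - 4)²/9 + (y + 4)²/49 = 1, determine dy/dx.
Differentiate both sides with respect to x, treating y as y(x). By the chain rule, any term containing y contributes a factor of y' = dy/dx when we differentiate it.

Move every term to one side and write the relation as F(x, y) = 0. Term by term,
  d/dx[(x - 4)^2/9] = 2x/9 - 8/9
  d/dx[(y + 4)^2/49] = 2·y'(y + 4)/49
  d/dx[-1] = 0

The pieces without y' make up ∂F/∂x and the coefficient of y' is ∂F/∂y:
  ∂F/∂x = 2x/9 - 8/9,
  ∂F/∂y = 2y/49 + 8/49.

Since d/dx[F] = ∂F/∂x + (∂F/∂y)·y' = 0, solve for y':
  (∂F/∂y)·y' = -∂F/∂x
  dy/dx = -(∂F/∂x)/(∂F/∂y) = -(2x/9 - 8/9)/(2y/49 + 8/49)
        = -(2(x - 4)/9)/(2(y + 4)/49) = 49(4 - x)/(9(y + 4))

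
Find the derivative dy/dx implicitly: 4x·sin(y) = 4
Differentiate both sides with respect to x, treating y as y(x). By the chain rule, any term containing y contributes a factor of y' = dy/dx when we differentiate it.

Move every term to one side and write the relation as F(x, y) = 0. Term by term,
  d/dx[4x·sin(y)] = 4x·y'·cos(y) + 4sin(y)
  d/dx[-4] = 0

The pieces without y' make up ∂F/∂x and the coefficient of y' is ∂F/∂y:
  ∂F/∂x = 4sin(y),
  ∂F/∂y = 4x·cos(y).

Since d/dx[F] = ∂F/∂x + (∂F/∂y)·y' = 0, solve for y':
  (∂F/∂y)·y' = -∂F/∂x
  dy/dx = -(∂F/∂x)/(∂F/∂y) = -(4sin(y))/(4x·cos(y)) = -tan(y)/x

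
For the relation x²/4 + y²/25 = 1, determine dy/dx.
Take d/dx of both sides. Since y is implicitly a function of x, the chain rule attaches a y' = dy/dx factor whenever we differentiate through y.

Set F(x, y) = (left side) − (right side), so the curve is F = 0. Differentiating each term of F:
  d/dx[x^2/4] = x/2
  d/dx[y^2/25] = 2y·y'/25
  d/dx[-1] = 0

Collecting, the y'-free part is the partial derivative in x and the y' coefficient is the partial derivative in y:
  ∂F/∂x = x/2
  ∂F/∂y = 2y/25

so d/dx[F(x, y(x))] = ∂F/∂x + (∂F/∂y)·y' = 0. Rearranging,
  dy/dx = -(∂F/∂x)/(∂F/∂y) = -(x/2)/(2y/25) = -25x/(4y)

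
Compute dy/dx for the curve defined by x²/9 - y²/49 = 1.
Apply d/dx to both sides, remembering that y depends on x. Each occurrence of y therefore brings in a y' = dy/dx via the chain rule.

With F(x, y) equal to the left-hand side minus the right, differentiate F term by term:
  d/dx[x^2/9] = 2x/9
  d/dx[-y^2/49] = -2y·y'/49
  d/dx[-1] = 0
Adding these up, d/dx[F] = 0 becomes
  (2x/9) + (-2y/49)·y' = 0,
so isolating y',
  dy/dx = -(2x/9)/(-2y/49) = 49x/(9y)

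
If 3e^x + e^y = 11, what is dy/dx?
Differentiate the relation implicitly: treat y = y(x) and apply the chain rule, so every y-derivative picks up a y' = dy/dx factor.

With everything moved to the left-hand side, differentiate term by term:
  d/dx[3e^(x)] = 3e^(x)
  d/dx[e^(y)] = y'·e^(y)
  d/dx[-11] = 0

Separating the contributions that come from x directly and those that come through y:
  without y':      3e^(x)
  multiplying y':  e^(y)

so (3e^(x)) + (e^(y))·y' = 0, and therefore
  dy/dx = -(3e^(x))/(e^(y)) = -3e^(x - y)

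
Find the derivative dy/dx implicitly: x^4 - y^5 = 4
Take d/dx of both sides. Since y is implicitly a function of x, the chain rule attaches a y' = dy/dx factor whenever we differentiate through y.

Set F(x, y) = (left side) − (right side), so the curve is F = 0. Differentiating each term of F:
  d/dx[x^4] = 4x^3
  d/dx[-y^5] = -5y^4·y'
  d/dx[-4] = 0

Collecting, the y'-free part is the partial derivative in x and the y' coefficient is the partial derivative in y:
  ∂F/∂x = 4x^3
  ∂F/∂y = -5y^4

so d/dx[F(x, y(x))] = ∂F/∂x + (∂F/∂y)·y' = 0. Rearranging,
  dy/dx = -(∂F/∂x)/(∂F/∂y) = -(4x^3)/(-5y^4) = 4x^3/(5y^4)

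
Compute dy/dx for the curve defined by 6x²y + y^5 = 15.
Take d/dx of both sides. Since y is implicitly a function of x, the chain rule attaches a y' = dy/dx factor whenever we differentiate through y.

Set F(x, y) = (left side) − (right side), so the curve is F = 0. Differentiating each term of F:
  d/dx[6x^2y] = 6x^2·y' + 12xy
  d/dx[y^5] = 5y^4·y'
  d/dx[-15] = 0

Collecting, the y'-free part is the partial derivative in x and the y' coefficient is the partial derivative in y:
  ∂F/∂x = 12xy
  ∂F/∂y = 6x^2 + 5y^4

so d/dx[F(x, y(x))] = ∂F/∂x + (∂F/∂y)·y' = 0. Rearranging,
  dy/dx = -(∂F/∂x)/(∂F/∂y) = -(12xy)/(6x^2 + 5y^4) = -12xy/(6x^2 + 5y^4)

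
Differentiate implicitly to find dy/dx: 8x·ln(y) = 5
Differentiate both sides with respect to x, treating y as y(x). By the chain rule, any term containing y contributes a factor of y' = dy/dx when we differentiate it.

Move every term to one side and write the relation as F(x, y) = 0. Term by term,
  d/dx[8x·ln(y)] = 8x·y'/y + 8ln(y)
  d/dx[-5] = 0

The pieces without y' make up ∂F/∂x and the coefficient of y' is ∂F/∂y:
  ∂F/∂x = 8ln(y),
  ∂F/∂y = 8x/y.

Since d/dx[F] = ∂F/∂x + (∂F/∂y)·y' = 0, solve for y':
  (∂F/∂y)·y' = -∂F/∂x
  dy/dx = -(∂F/∂x)/(∂F/∂y) = -(8ln(y))/(8x/y) = -y·ln(y)/x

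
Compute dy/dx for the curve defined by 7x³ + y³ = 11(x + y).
Take d/dx of both sides. Since y is implicitly a function of x, the chain rule attaches a y' = dy/dx factor whenever we differentiate through y.

Set F(x, y) = (left side) − (right side), so the curve is F = 0. Differentiating each term of F:
  d/dx[7x^3] = 21x^2
  d/dx[-11x] = -11
  d/dx[y^3] = 3y^2·y'
  d/dx[-11y] = -11·y'

Collecting, the y'-free part is the partial derivative in x and the y' coefficient is the partial derivative in y:
  ∂F/∂x = 21x^2 - 11
  ∂F/∂y = 3y^2 - 11

so d/dx[F(x, y(x))] = ∂F/∂x + (∂F/∂y)·y' = 0. Rearranging,
  dy/dx = -(∂F/∂x)/(∂F/∂y) = -(21x^2 - 11)/(3y^2 - 11) = (11 - 21x^2)/(3y^2 - 11)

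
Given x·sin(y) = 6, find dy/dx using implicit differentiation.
Differentiate the relation implicitly: treat y = y(x) and apply the chain rule, so every y-derivative picks up a y' = dy/dx factor.

With everything moved to the left-hand side, differentiate term by term:
  d/dx[x·sin(y)] = x·y'·cos(y) + sin(y)
  d/dx[-6] = 0

Separating the contributions that come from x directly and those that come through y:
  without y':      sin(y)
  multiplying y':  x·cos(y)

so (sin(y)) + (x·cos(y))·y' = 0, and therefore
  dy/dx = -(sin(y))/(x·cos(y)) = -tan(y)/x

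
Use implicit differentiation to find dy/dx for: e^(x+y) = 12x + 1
Take d/dx of both sides. Since y is implicitly a function of x, the chain rule attaches a y' = dy/dx factor whenever we differentiate through y.

Set F(x, y) = (left side) − (right side), so the curve is F = 0. Differentiating each term of F:
  d/dx[-12x] = -12
  d/dx[e^(x + y)] = (y' + 1)·e^(x + y)
  d/dx[-1] = 0

Collecting, the y'-free part is the partial derivative in x and the y' coefficient is the partial derivative in y:
  ∂F/∂x = e^(x + y) - 12
  ∂F/∂y = e^(x + y)

so d/dx[F(x, y(x))] = ∂F/∂x + (∂F/∂y)·y' = 0. Rearranging,
  dy/dx = -(∂F/∂x)/(∂F/∂y) = -(e^(x + y) - 12)/(e^(x + y)) = 12e^(-x - y) - 1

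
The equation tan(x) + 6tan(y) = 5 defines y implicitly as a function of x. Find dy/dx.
Take d/dx of both sides. Since y is implicitly a function of x, the chain rule attaches a y' = dy/dx factor whenever we differentiate through y.

Set F(x, y) = (left side) − (right side), so the curve is F = 0. Differentiating each term of F:
  d/dx[tan(x)] = tan(x)^2 + 1
  d/dx[6tan(y)] = 6·y'(tan(y)^2 + 1)
  d/dx[-5] = 0

Collecting, the y'-free part is the partial derivative in x and the y' coefficient is the partial derivative in y:
  ∂F/∂x = tan(x)^2 + 1
  ∂F/∂y = 6tan(y)^2 + 6

so d/dx[F(x, y(x))] = ∂F/∂x + (∂F/∂y)·y' = 0. Rearranging,
  dy/dx = -(∂F/∂x)/(∂F/∂y) = -(tan(x)^2 + 1)/(6tan(y)^2 + 6) = -cos(y)^2/(6cos(x)^2)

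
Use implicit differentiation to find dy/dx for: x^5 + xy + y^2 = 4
Apply d/dx to both sides, remembering that y depends on x. Each occurrence of y therefore brings in a y' = dy/dx via the chain rule.

With F(x, y) equal to the left-hand side minus the right, differentiate F term by term:
  d/dx[x^5] = 5x^4
  d/dx[xy] = x·y' + y
  d/dx[y^2] = 2y·y'
  d/dx[-4] = 0
Adding these up, d/dx[F] = 0 becomes
  (5x^4 + y) + (x + 2y)·y' = 0,
so isolating y',
  dy/dx = -(5x^4 + y)/(x + 2y) = (-5x^4 - y)/(x + 2y)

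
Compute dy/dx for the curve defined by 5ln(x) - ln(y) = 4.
Apply d/dx to both sides, remembering that y depends on x. Each occurrence of y therefore brings in a y' = dy/dx via the chain rule.

With F(x, y) equal to the left-hand side minus the right, differentiate F term by term:
  d/dx[5ln(x)] = 5/x
  d/dx[-ln(y)] = -y'/y
  d/dx[-4] = 0
Adding these up, d/dx[F] = 0 becomes
  (5/x) + (-1/y)·y' = 0,
so isolating y',
  dy/dx = -(5/x)/(-1/y) = 5y/x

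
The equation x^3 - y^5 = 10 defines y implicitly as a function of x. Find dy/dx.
Apply d/dx to both sides, remembering that y depends on x. Each occurrence of y therefore brings in a y' = dy/dx via the chain rule.

With F(x, y) equal to the left-hand side minus the right, differentiate F term by term:
  d/dx[x^3] = 3x^2
  d/dx[-y^5] = -5y^4·y'
  d/dx[-10] = 0
Adding these up, d/dx[F] = 0 becomes
  (3x^2) + (-5y^4)·y' = 0,
so isolating y',
  dy/dx = -(3x^2)/(-5y^4) = 3x^2/(5y^4)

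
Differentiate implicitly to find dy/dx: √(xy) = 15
Take d/dx of both sides. Since y is implicitly a function of x, the chain rule attaches a y' = dy/dx factor whenever we differentiate through y.

Set F(x, y) = (left side) − (right side), so the curve is F = 0. Differentiating each term of F:
  d/dx[√(xy)] = √(xy)(x·y'/2 + y/2)/(xy)
  d/dx[-15] = 0

Collecting, the y'-free part is the partial derivative in x and the y' coefficient is the partial derivative in y:
  ∂F/∂x = √(xy)/(2x)
  ∂F/∂y = √(xy)/(2y)

so d/dx[F(x, y(x))] = ∂F/∂x + (∂F/∂y)·y' = 0. Rearranging,
  dy/dx = -(∂F/∂x)/(∂F/∂y) = -(√(xy)/(2x))/(√(xy)/(2y)) = -y/x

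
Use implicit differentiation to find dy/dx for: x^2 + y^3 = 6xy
Differentiate both sides with respect to x, treating y as y(x). By the chain rule, any term containing y contributes a factor of y' = dy/dx when we differentiate it.

Move every term to one side and write the relation as F(x, y) = 0. Term by term,
  d/dx[x^2] = 2x
  d/dx[-6xy] = -6x·y' - 6y
  d/dx[y^3] = 3y^2·y'

The pieces without y' make up ∂F/∂x and the coefficient of y' is ∂F/∂y:
  ∂F/∂x = 2x - 6y,
  ∂F/∂y = -6x + 3y^2.

Since d/dx[F] = ∂F/∂x + (∂F/∂y)·y' = 0, solve for y':
  (∂F/∂y)·y' = -∂F/∂x
  dy/dx = -(∂F/∂x)/(∂F/∂y) = -(2x - 6y)/(-6x + 3y^2) = 2(x - 3y)/(3(2x - y^2))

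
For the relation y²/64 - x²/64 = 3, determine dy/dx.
Differentiate the relation implicitly: treat y = y(x) and apply the chain rule, so every y-derivative picks up a y' = dy/dx factor.

With everything moved to the left-hand side, differentiate term by term:
  d/dx[-x^2/64] = -x/32
  d/dx[y^2/64] = y·y'/32
  d/dx[-3] = 0

Separating the contributions that come from x directly and those that come through y:
  without y':      -x/32
  multiplying y':  y/32

so (-x/32) + (y/32)·y' = 0, and therefore
  dy/dx = -(-x/32)/(y/32) = x/y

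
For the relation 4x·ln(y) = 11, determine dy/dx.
Take d/dx of both sides. Since y is implicitly a function of x, the chain rule attaches a y' = dy/dx factor whenever we differentiate through y.

Set F(x, y) = (left side) − (right side), so the curve is F = 0. Differentiating each term of F:
  d/dx[4x·ln(y)] = 4x·y'/y + 4ln(y)
  d/dx[-11] = 0

Collecting, the y'-free part is the partial derivative in x and the y' coefficient is the partial derivative in y:
  ∂F/∂x = 4ln(y)
  ∂F/∂y = 4x/y

so d/dx[F(x, y(x))] = ∂F/∂x + (∂F/∂y)·y' = 0. Rearranging,
  dy/dx = -(∂F/∂x)/(∂F/∂y) = -(4ln(y))/(4x/y) = -y·ln(y)/x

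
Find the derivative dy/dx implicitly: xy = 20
Differentiate both sides with respect to x, treating y as y(x). By the chain rule, any term containing y contributes a factor of y' = dy/dx when we differentiate it.

Move every term to one side and write the relation as F(x, y) = 0. Term by term,
  d/dx[xy] = x·y' + y
  d/dx[-20] = 0

The pieces without y' make up ∂F/∂x and the coefficient of y' is ∂F/∂y:
  ∂F/∂x = y,
  ∂F/∂y = x.

Since d/dx[F] = ∂F/∂x + (∂F/∂y)·y' = 0, solve for y':
  (∂F/∂y)·y' = -∂F/∂x
  dy/dx = -(∂F/∂x)/(∂F/∂y) = -(y)/(x) = -y/x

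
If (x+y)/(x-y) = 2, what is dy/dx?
Take d/dx of both sides. Since y is implicitly a function of x, the chain rule attaches a y' = dy/dx factor whenever we differentiate through y.

Set F(x, y) = (left side) − (right side), so the curve is F = 0. Differentiating each term of F:
  d/dx[(x + y)/(x - y)] = (y' + 1)/(x - y) + (x + y)(y' - 1)/(x - y)^2
  d/dx[-2] = 0

Collecting, the y'-free part is the partial derivative in x and the y' coefficient is the partial derivative in y:
  ∂F/∂x = 1/(x - y) - (x + y)/(x - y)^2
  ∂F/∂y = 1/(x - y) + (x + y)/(x - y)^2

so d/dx[F(x, y(x))] = ∂F/∂x + (∂F/∂y)·y' = 0. Rearranging,
  dy/dx = -(∂F/∂x)/(∂F/∂y) = -(1/(x - y) - (x + y)/(x - y)^2)/(1/(x - y) + (x + y)/(x - y)^2)
        = -(-2y/(x - y)^2)/(2x/(x - y)^2) = y/x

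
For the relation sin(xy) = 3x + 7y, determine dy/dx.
Differentiate both sides with respect to x, treating y as y(x). By the chain rule, any term containing y contributes a factor of y' = dy/dx when we differentiate it.

Move every term to one side and write the relation as F(x, y) = 0. Term by term,
  d/dx[-3x] = -3
  d/dx[-7y] = -7·y'
  d/dx[sin(xy)] = (x·y' + y)·cos(xy)

The pieces without y' make up ∂F/∂x and the coefficient of y' is ∂F/∂y:
  ∂F/∂x = y·cos(xy) - 3,
  ∂F/∂y = x·cos(xy) - 7.

Since d/dx[F] = ∂F/∂x + (∂F/∂y)·y' = 0, solve for y':
  (∂F/∂y)·y' = -∂F/∂x
  dy/dx = -(∂F/∂x)/(∂F/∂y) = -(y·cos(xy) - 3)/(x·cos(xy) - 7) = (-y·cos(xy) + 3)/(x·cos(xy) - 7)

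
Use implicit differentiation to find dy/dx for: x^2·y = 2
Apply d/dx to both sides, remembering that y depends on x. Each occurrence of y therefore brings in a y' = dy/dx via the chain rule.

With F(x, y) equal to the left-hand side minus the right, differentiate F term by term:
  d/dx[x^2y] = x^2·y' + 2xy
  d/dx[-2] = 0
Adding these up, d/dx[F] = 0 becomes
  (2xy) + (x^2)·y' = 0,
so isolating y',
  dy/dx = -(2xy)/(x^2) = -2y/x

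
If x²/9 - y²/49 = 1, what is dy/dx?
Apply d/dx to both sides, remembering that y depends on x. Each occurrence of y therefore brings in a y' = dy/dx via the chain rule.

With F(x, y) equal to the left-hand side minus the right, differentiate F term by term:
  d/dx[x^2/9] = 2x/9
  d/dx[-y^2/49] = -2y·y'/49
  d/dx[-1] = 0
Adding these up, d/dx[F] = 0 becomes
  (2x/9) + (-2y/49)·y' = 0,
so isolating y',
  dy/dx = -(2x/9)/(-2y/49) = 49x/(9y)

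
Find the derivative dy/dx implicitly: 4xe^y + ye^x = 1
Apply d/dx to both sides, remembering that y depends on x. Each occurrence of y therefore brings in a y' = dy/dx via the chain rule.

With F(x, y) equal to the left-hand side minus the right, differentiate F term by term:
  d/dx[4x·e^(y)] = 4x·y'·e^(y) + 4e^(y)
  d/dx[y·e^(x)] = y·e^(x) + y'·e^(x)
  d/dx[-1] = 0
Adding these up, d/dx[F] = 0 becomes
  (y·e^(x) + 4e^(y)) + (4x·e^(y) + e^(x))·y' = 0,
so isolating y',
  dy/dx = -(y·e^(x) + 4e^(y))/(4x·e^(y) + e^(x)) = (-y·e^(x) - 4e^(y))/(4x·e^(y) + e^(x))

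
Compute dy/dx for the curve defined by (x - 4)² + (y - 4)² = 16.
Apply d/dx to both sides, remembering that y depends on x. Each occurrence of y therefore brings in a y' = dy/dx via the chain rule.

With F(x, y) equal to the left-hand side minus the right, differentiate F term by term:
  d/dx[(x - 4)^2] = 2x - 8
  d/dx[(y - 4)^2] = 2·y'(y - 4)
  d/dx[-16] = 0
Adding these up, d/dx[F] = 0 becomes
  (2x - 8) + (2y - 8)·y' = 0,
so isolating y',
  dy/dx = -(2x - 8)/(2y - 8) = (4 - x)/(y - 4)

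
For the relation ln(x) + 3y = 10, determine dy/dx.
Take d/dx of both sides. Since y is implicitly a function of x, the chain rule attaches a y' = dy/dx factor whenever we differentiate through y.

Set F(x, y) = (left side) − (right side), so the curve is F = 0. Differentiating each term of F:
  d/dx[3y] = 3·y'
  d/dx[ln(x)] = 1/x
  d/dx[-10] = 0

Collecting, the y'-free part is the partial derivative in x and the y' coefficient is the partial derivative in y:
  ∂F/∂x = 1/x
  ∂F/∂y = 3

so d/dx[F(x, y(x))] = ∂F/∂x + (∂F/∂y)·y' = 0. Rearranging,
  dy/dx = -(∂F/∂x)/(∂F/∂y) = -(1/x)/(3) = -1/(3x)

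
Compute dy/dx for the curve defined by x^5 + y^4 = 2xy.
Take d/dx of both sides. Since y is implicitly a function of x, the chain rule attaches a y' = dy/dx factor whenever we differentiate through y.

Set F(x, y) = (left side) − (right side), so the curve is F = 0. Differentiating each term of F:
  d/dx[x^5] = 5x^4
  d/dx[-2xy] = -2x·y' - 2y
  d/dx[y^4] = 4y^3·y'

Collecting, the y'-free part is the partial derivative in x and the y' coefficient is the partial derivative in y:
  ∂F/∂x = 5x^4 - 2y
  ∂F/∂y = -2x + 4y^3

so d/dx[F(x, y(x))] = ∂F/∂x + (∂F/∂y)·y' = 0. Rearranging,
  dy/dx = -(∂F/∂x)/(∂F/∂y) = -(5x^4 - 2y)/(-2x + 4y^3) = (5x^4/2 - y)/(x - 2y^3)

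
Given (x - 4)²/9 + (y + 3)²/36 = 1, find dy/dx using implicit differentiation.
Differentiate the relation implicitly: treat y = y(x) and apply the chain rule, so every y-derivative picks up a y' = dy/dx factor.

With everything moved to the left-hand side, differentiate term by term:
  d/dx[(x - 4)^2/9] = 2x/9 - 8/9
  d/dx[(y + 3)^2/36] = y'(y + 3)/18
  d/dx[-1] = 0

Separating the contributions that come from x directly and those that come through y:
  without y':      2x/9 - 8/9
  multiplying y':  y/18 + 1/6

so (2x/9 - 8/9) + (y/18 + 1/6)·y' = 0, and therefore
  dy/dx = -(2x/9 - 8/9)/(y/18 + 1/6)
        = -(2(x - 4)/9)/((y + 3)/18) = 4(4 - x)/(y + 3)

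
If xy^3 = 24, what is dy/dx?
Apply d/dx to both sides, remembering that y depends on x. Each occurrence of y therefore brings in a y' = dy/dx via the chain rule.

With F(x, y) equal to the left-hand side minus the right, differentiate F term by term:
  d/dx[xy^3] = 3xy^2·y' + y^3
  d/dx[-24] = 0
Adding these up, d/dx[F] = 0 becomes
  (y^3) + (3xy^2)·y' = 0,
so isolating y',
  dy/dx = -(y^3)/(3xy^2) = -y/(3x)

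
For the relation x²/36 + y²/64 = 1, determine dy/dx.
Differentiate the relation implicitly: treat y = y(x) and apply the chain rule, so every y-derivative picks up a y' = dy/dx factor.

With everything moved to the left-hand side, differentiate term by term:
  d/dx[x^2/36] = x/18
  d/dx[y^2/64] = y·y'/32
  d/dx[-1] = 0

Separating the contributions that come from x directly and those that come through y:
  without y':      x/18
  multiplying y':  y/32

so (x/18) + (y/32)·y' = 0, and therefore
  dy/dx = -(x/18)/(y/32) = -16x/(9y)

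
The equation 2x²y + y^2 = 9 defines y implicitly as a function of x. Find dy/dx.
Differentiate both sides with respect to x, treating y as y(x). By the chain rule, any term containing y contributes a factor of y' = dy/dx when we differentiate it.

Move every term to one side and write the relation as F(x, y) = 0. Term by term,
  d/dx[2x^2y] = 2x^2·y' + 4xy
  d/dx[y^2] = 2y·y'
  d/dx[-9] = 0

The pieces without y' make up ∂F/∂x and the coefficient of y' is ∂F/∂y:
  ∂F/∂x = 4xy,
  ∂F/∂y = 2x^2 + 2y.

Since d/dx[F] = ∂F/∂x + (∂F/∂y)·y' = 0, solve for y':
  (∂F/∂y)·y' = -∂F/∂x
  dy/dx = -(∂F/∂x)/(∂F/∂y) = -(4xy)/(2x^2 + 2y) = -2xy/(x^2 + y)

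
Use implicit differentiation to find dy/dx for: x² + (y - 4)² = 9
Take d/dx of both sides. Since y is implicitly a function of x, the chain rule attaches a y' = dy/dx factor whenever we differentiate through y.

Set F(x, y) = (left side) − (right side), so the curve is F = 0. Differentiating each term of F:
  d/dx[x^2] = 2x
  d/dx[(y - 4)^2] = 2·y'(y - 4)
  d/dx[-9] = 0

Collecting, the y'-free part is the partial derivative in x and the y' coefficient is the partial derivative in y:
  ∂F/∂x = 2x
  ∂F/∂y = 2y - 8

so d/dx[F(x, y(x))] = ∂F/∂x + (∂F/∂y)·y' = 0. Rearranging,
  dy/dx = -(∂F/∂x)/(∂F/∂y) = -(2x)/(2y - 8) = -x/(y - 4)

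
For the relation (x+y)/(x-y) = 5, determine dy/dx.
Take d/dx of both sides. Since y is implicitly a function of x, the chain rule attaches a y' = dy/dx factor whenever we differentiate through y.

Set F(x, y) = (left side) − (right side), so the curve is F = 0. Differentiating each term of F:
  d/dx[(x + y)/(x - y)] = (y' + 1)/(x - y) + (x + y)(y' - 1)/(x - y)^2
  d/dx[-5] = 0

Collecting, the y'-free part is the partial derivative in x and the y' coefficient is the partial derivative in y:
  ∂F/∂x = 1/(x - y) - (x + y)/(x - y)^2
  ∂F/∂y = 1/(x - y) + (x + y)/(x - y)^2

so d/dx[F(x, y(x))] = ∂F/∂x + (∂F/∂y)·y' = 0. Rearranging,
  dy/dx = -(∂F/∂x)/(∂F/∂y) = -(1/(x - y) - (x + y)/(x - y)^2)/(1/(x - y) + (x + y)/(x - y)^2)
        = -(-2y/(x - y)^2)/(2x/(x - y)^2) = y/x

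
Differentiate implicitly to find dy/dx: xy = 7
Apply d/dx to both sides, remembering that y depends on x. Each occurrence of y therefore brings in a y' = dy/dx via the chain rule.

With F(x, y) equal to the left-hand side minus the right, differentiate F term by term:
  d/dx[xy] = x·y' + y
  d/dx[-7] = 0
Adding these up, d/dx[F] = 0 becomes
  (y) + (x)·y' = 0,
so isolating y',
  dy/dx = -(y)/(x) = -y/x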